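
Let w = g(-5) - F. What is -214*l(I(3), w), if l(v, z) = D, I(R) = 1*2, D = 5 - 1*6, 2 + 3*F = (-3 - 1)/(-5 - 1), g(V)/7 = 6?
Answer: 214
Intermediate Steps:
g(V) = 42 (g(V) = 7*6 = 42)
F = -4/9 (F = -⅔ + ((-3 - 1)/(-5 - 1))/3 = -⅔ + (-4/(-6))/3 = -⅔ + (-4*(-⅙))/3 = -⅔ + (⅓)*(⅔) = -⅔ + 2/9 = -4/9 ≈ -0.44444)
D = -1 (D = 5 - 6 = -1)
I(R) = 2
w = 382/9 (w = 42 - 1*(-4/9) = 42 + 4/9 = 382/9 ≈ 42.444)
l(v, z) = -1
-214*l(I(3), w) = -214*(-1) = 214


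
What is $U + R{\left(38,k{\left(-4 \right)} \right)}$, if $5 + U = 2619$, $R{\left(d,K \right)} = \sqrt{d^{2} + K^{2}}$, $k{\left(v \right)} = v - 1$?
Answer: $2614 + \sqrt{1469} \approx 2652.3$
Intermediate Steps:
$k{\left(v \right)} = -1 + v$
$R{\left(d,K \right)} = \sqrt{K^{2} + d^{2}}$
$U = 2614$ ($U = -5 + 2619 = 2614$)
$U + R{\left(38,k{\left(-4 \right)} \right)} = 2614 + \sqrt{\left(-1 - 4\right)^{2} + 38^{2}} = 2614 + \sqrt{\left(-5\right)^{2} + 1444} = 2614 + \sqrt{25 + 1444} = 2614 + \sqrt{1469}$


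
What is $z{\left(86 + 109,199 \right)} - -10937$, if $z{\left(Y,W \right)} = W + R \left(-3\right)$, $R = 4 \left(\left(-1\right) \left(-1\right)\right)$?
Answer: $11124$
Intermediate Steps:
$R = 4$ ($R = 4 \cdot 1 = 4$)
$z{\left(Y,W \right)} = -12 + W$ ($z{\left(Y,W \right)} = W + 4 \left(-3\right) = W - 12 = -12 + W$)
$z{\left(86 + 109,199 \right)} - -10937 = \left(-12 + 199\right) - -10937 = 187 + 10937 = 11124$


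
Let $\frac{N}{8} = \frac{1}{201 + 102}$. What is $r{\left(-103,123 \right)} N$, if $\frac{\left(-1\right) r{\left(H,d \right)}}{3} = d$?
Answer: $- \frac{984}{101} \approx -9.7426$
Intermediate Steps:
$r{\left(H,d \right)} = - 3 d$
$N = \frac{8}{303}$ ($N = \frac{8}{201 + 102} = \frac{8}{303} \approx 0.026403$)
$r{\left(-103,123 \right)} N = \left(-3\right) 123 \cdot \frac{8}{303} = \left(-369\right) \frac{8}{303} = - \frac{984}{101}$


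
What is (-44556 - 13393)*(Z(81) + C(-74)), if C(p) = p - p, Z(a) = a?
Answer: -4693869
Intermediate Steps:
C(p) = 0
(-44556 - 13393)*(Z(81) + C(-74)) = (-44556 - 13393)*(81 + 0) = -57949*81 = -4693869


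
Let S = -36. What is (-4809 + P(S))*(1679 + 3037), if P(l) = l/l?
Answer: -22674528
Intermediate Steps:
P(l) = 1
(-4809 + P(S))*(1679 + 3037) = (-4809 + 1)*(1679 + 3037) = -4808*4716 = -22674528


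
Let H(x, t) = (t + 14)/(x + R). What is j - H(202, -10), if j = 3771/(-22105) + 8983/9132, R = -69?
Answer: 21022163479/26847760380 ≈ 0.78301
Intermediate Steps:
H(x, t) = (14 + t)/(-69 + x) (H(x, t) = (t + 14)/(x - 69) = (14 + t)/(-69 + x))
j = 164132443/201862860 (j = 3771*(-1/22105) + 8983*(1/9132) = -3771/22105 + 8983/9132 = 164132443/201862860 ≈ 0.81309)
j - H(202, -10) = 164132443/201862860 - (14 - 10)/(-69 + 202) = 164132443/201862860 - 4/133 = 21022163479/26847760380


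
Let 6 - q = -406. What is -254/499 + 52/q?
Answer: -19675/51397 ≈ -0.38280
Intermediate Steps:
q = 412 (q = 6 - 1*(-406) = 6 + 406 = 412)
-254/499 + 52/q = -254/499 + 52/412 = -254*1/499 + 52*(1/412) = -254/499 + 13/103 = -19675/51397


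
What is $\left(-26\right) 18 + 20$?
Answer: $-448$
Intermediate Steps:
$\left(-26\right) 18 + 20 = -468 + 20 = -448$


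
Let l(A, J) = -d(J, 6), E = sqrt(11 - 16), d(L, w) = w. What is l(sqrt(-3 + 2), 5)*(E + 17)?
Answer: -102 - 6*I*sqrt(5) ≈ -102.0 - 13.416*I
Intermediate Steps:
E = I*sqrt(5) (E = sqrt(-5) = I*sqrt(5) ≈ 2.2361*I)
l(A, J) = -6 (l(A, J) = -1*6 = -6)
l(sqrt(-3 + 2), 5)*(E + 17) = -6*(I*sqrt(5) + 17) = -6*(17 + I*sqrt(5)) = -102 - 6*I*sqrt(5)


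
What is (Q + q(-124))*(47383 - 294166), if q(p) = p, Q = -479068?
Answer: 118256439336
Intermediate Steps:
(Q + q(-124))*(47383 - 294166) = (-479068 - 124)*(47383 - 294166) = -479192*(-246783) = 118256439336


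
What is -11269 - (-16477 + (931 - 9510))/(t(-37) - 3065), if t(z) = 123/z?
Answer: -160034263/14191 ≈ -11277.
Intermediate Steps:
-11269 - (-16477 + (931 - 9510))/(t(-37) - 3065) = -11269 - (-16477 + (931 - 9510))/(123/(-37) - 3065) = -11269 - (-16477 - 8579)/(123*(-1/37) - 3065) = -11269 - (-25056)/(-123/37 - 3065) = -11269 - (-25056)/(-113528/37) = -11269 - (-25056)*(-37)/113528 = -11269 - 1*115884/14191 = -11269 - 115884/14191 = -160034263/14191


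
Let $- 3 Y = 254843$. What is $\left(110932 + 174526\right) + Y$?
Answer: $\frac{601531}{3} \approx 2.0051 \cdot 10^{5}$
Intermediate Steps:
$Y = - \frac{254843}{3}$ ($Y = \left(- \frac{1}{3}\right) 254843 = - \frac{254843}{3} \approx -84948.0$)
$\left(110932 + 174526\right) + Y = \left(110932 + 174526\right) - \frac{254843}{3} = 285458 - \frac{254843}{3} = \frac{601531}{3}$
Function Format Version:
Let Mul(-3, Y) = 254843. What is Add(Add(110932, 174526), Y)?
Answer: Rational(601531, 3) ≈ 2.0051e+5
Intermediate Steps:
Y = Rational(-254843, 3) (Y = Mul(Rational(-1, 3), 254843) = Rational(-254843, 3) ≈ -84948.)
Add(Add(110932, 174526), Y) = Add(Add(110932, 174526), Rational(-254843, 3)) = Add(285458, Rational(-254843, 3)) = Rational(601531, 3)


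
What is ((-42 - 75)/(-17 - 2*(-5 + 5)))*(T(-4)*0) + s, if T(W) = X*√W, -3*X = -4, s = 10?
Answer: 10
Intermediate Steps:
X = 4/3 (X = -⅓*(-4) = 4/3 ≈ 1.3333)
T(W) = 4*√W/3
((-42 - 75)/(-17 - 2*(-5 + 5)))*(T(-4)*0) + s = ((-42 - 75)/(-17 - 2*(-5 + 5)))*((4*√(-4)/3)*0) + 10 = (-117/(-17 - 2*0))*((4*(2*I)/3)*0) + 10 = (-117/(-17 + 0))*((8*I/3)*0) + 10 = -117/(-17)*0 + 10 = -117*(-1/17)*0 + 10 = (117/17)*0 + 10 = 0 + 10 = 10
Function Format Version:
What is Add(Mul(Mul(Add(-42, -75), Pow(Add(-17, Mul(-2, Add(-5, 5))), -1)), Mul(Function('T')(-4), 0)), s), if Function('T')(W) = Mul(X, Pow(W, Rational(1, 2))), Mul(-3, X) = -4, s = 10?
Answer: 10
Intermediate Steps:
X = Rational(4, 3) (X = Mul(Rational(-1, 3), -4) = Rational(4, 3) ≈ 1.3333)
Function('T')(W) = Mul(Rational(4, 3), Pow(W, Rational(1, 2)))
Add(Mul(Mul(Add(-42, -75), Pow(Add(-17, Mul(-2, Add(-5, 5))), -1)), Mul(Function('T')(-4), 0)), s) = Add(Mul(Mul(Add(-42, -75), Pow(Add(-17, Mul(-2, Add(-5, 5))), -1)), Mul(Mul(Rational(4, 3), Pow(-4, Rational(1, 2))), 0)), 10) = Add(Mul(Mul(-117, Pow(Add(-17, Mul(-2, 0)), -1)), Mul(Mul(Rational(4, 3), Mul(2, I)), 0)), 10) = Add(Mul(Mul(-117, Pow(Add(-17, 0), -1)), Mul(Mul(Rational(8, 3), I), 0)), 10) = Add(Mul(Mul(-117, Pow(-17, -1)), 0), 10) = Add(Mul(Mul(-117, Rational(-1, 17)), 0), 10) = Add(Mul(Rational(117, 17), 0), 10) = Add(0, 10) = 10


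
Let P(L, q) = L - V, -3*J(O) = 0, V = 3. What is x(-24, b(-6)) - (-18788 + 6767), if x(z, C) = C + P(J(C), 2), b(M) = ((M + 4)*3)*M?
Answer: 12054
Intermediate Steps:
J(O) = 0 (J(O) = -⅓*0 = 0)
P(L, q) = -3 + L (P(L, q) = L - 1*3 = L - 3 = -3 + L)
b(M) = M*(12 + 3*M) (b(M) = ((4 + M)*3)*M = (12 + 3*M)*M = M*(12 + 3*M))
x(z, C) = -3 + C (x(z, C) = C + (-3 + 0) = C - 3 = -3 + C)
x(-24, b(-6)) - (-18788 + 6767) = (-3 + 3*(-6)*(4 - 6)) - (-18788 + 6767) = (-3 + 3*(-6)*(-2)) - 1*(-12021) = (-3 + 36) + 12021 = 33 + 12021 = 12054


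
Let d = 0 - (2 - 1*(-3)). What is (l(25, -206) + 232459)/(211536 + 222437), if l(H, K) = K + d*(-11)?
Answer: 232308/433973 ≈ 0.53531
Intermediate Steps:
d = -5 (d = 0 - (2 + 3) = 0 - 1*5 = 0 - 5 = -5)
l(H, K) = 55 + K (l(H, K) = K - 5*(-11) = K + 55 = 55 + K)
(l(25, -206) + 232459)/(211536 + 222437) = ((55 - 206) + 232459)/(211536 + 222437) = (-151 + 232459)/433973 = 232308*(1/433973) = 232308/433973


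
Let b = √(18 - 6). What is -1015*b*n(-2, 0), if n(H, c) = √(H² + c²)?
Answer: -4060*√3 ≈ -7032.1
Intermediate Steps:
b = 2*√3 (b = √12 = 2*√3 ≈ 3.4641)
-1015*b*n(-2, 0) = -1015*2*√3*√((-2)² + 0²) = -1015*2*√3*√(4 + 0) = -1015*2*√3*√4 = -1015*2*√3*2 = -4060*√3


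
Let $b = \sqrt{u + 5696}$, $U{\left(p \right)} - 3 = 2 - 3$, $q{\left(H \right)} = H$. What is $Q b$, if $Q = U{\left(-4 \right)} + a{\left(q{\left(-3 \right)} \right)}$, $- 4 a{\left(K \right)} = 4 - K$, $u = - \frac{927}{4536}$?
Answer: $\frac{\sqrt{40189534}}{336} \approx 18.868$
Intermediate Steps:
$u = - \frac{103}{504}$ ($u = \left(-927\right) \frac{1}{4536} = - \frac{103}{504} \approx -0.20437$)
$a{\left(K \right)} = -1 + \frac{K}{4}$ ($a{\left(K \right)} = - \frac{4 - K}{4} = -1 + \frac{K}{4}$)
$U{\left(p \right)} = 2$ ($U{\left(p \right)} = 3 + \left(2 - 3\right) = 3 - 1 = 2$)
$b = \frac{\sqrt{40189534}}{84}$ ($b = \sqrt{- \frac{103}{504} + 5696} = \sqrt{\frac{2870681}{504}} = \frac{\sqrt{40189534}}{84} \approx 75.47$)
$Q = \frac{1}{4}$ ($Q = 2 + \left(-1 + \frac{1}{4} \left(-3\right)\right) = 2 - \frac{7}{4} = \frac{1}{4} \approx 0.25$)
$Q b = \frac{\frac{1}{84} \sqrt{40189534}}{4} = \frac{\sqrt{40189534}}{336}$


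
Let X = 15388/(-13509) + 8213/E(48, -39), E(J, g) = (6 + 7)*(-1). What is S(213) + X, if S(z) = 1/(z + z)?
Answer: -15783164923/24937614 ≈ -632.91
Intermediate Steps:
S(z) = 1/(2*z)
E(J, g) = -13 (E(J, g) = 13*(-1) = -13)
X = -111149461/175617 (X = 15388/(-13509) + 8213/(-13) = 15388*(-1/13509) + 8213*(-1/13) = -15388/13509 - 8213/13 = -111149461/175617 ≈ -632.91)
S(213) + X = (1/2)/213 - 111149461/175617 = (1/2)*(1/213) - 111149461/175617 = 1/426 - 111149461/175617 = -15783164923/24937614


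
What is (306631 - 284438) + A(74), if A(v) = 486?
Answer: 22679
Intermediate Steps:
(306631 - 284438) + A(74) = (306631 - 284438) + 486 = 22193 + 486 = 22679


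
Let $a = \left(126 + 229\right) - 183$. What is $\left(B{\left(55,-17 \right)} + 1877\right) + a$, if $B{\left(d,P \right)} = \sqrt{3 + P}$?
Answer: $2049 + i \sqrt{14} \approx 2049.0 + 3.7417 i$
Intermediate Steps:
$a = 172$ ($a = 355 - 183 = 172$)
$\left(B{\left(55,-17 \right)} + 1877\right) + a = \left(\sqrt{3 - 17} + 1877\right) + 172 = \left(\sqrt{-14} + 1877\right) + 172 = \left(i \sqrt{14} + 1877\right) + 172 = \left(1877 + i \sqrt{14}\right) + 172 = 2049 + i \sqrt{14}$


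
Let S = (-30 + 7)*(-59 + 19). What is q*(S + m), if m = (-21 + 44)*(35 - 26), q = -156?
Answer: -175812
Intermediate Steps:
m = 207 (m = 23*9 = 207)
S = 920 (S = -23*(-40) = 920)
q*(S + m) = -156*(920 + 207) = -156*1127 = -175812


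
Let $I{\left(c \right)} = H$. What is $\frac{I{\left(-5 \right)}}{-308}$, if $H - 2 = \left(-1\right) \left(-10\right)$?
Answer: $- \frac{3}{77} \approx -0.038961$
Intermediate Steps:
$H = 12$ ($H = 2 - -10 = 2 + 10 = 12$)
$I{\left(c \right)} = 12$
$\frac{I{\left(-5 \right)}}{-308} = \frac{12}{-308} = 12 \left(- \frac{1}{308}\right) = - \frac{3}{77}$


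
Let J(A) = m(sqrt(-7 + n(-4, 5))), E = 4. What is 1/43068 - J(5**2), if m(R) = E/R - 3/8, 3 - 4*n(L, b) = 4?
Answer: 32303/86136 + 8*I*sqrt(29)/29 ≈ 0.37502 + 1.4856*I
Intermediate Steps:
n(L, b) = -1/4 (n(L, b) = 3/4 - 1/4*4 = 3/4 - 1 = -1/4)
m(R) = -3/8 + 4/R (m(R) = 4/R - 3/8 = -3/8 + 4/R)
J(A) = -3/8 - 8*I*sqrt(29)/29 (J(A) = -3/8 + 4/(sqrt(-7 - 1/4)) = -3/8 + 4/(sqrt(-29/4)) = -3/8 + 4/((I*sqrt(29)/2)) = -3/8 + 4*(-2*I*sqrt(29)/29) = -3/8 - 8*I*sqrt(29)/29)
1/43068 - J(5**2) = 1/43068 - (-3/8 - 8*I*sqrt(29)/29) = 1/43068 + (3/8 + 8*I*sqrt(29)/29) = 32303/86136 + 8*I*sqrt(29)/29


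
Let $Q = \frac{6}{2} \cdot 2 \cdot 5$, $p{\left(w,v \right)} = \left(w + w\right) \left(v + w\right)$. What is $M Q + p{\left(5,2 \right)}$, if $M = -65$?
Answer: $-1880$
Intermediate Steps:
$p{\left(w,v \right)} = 2 w \left(v + w\right)$
$Q = 30$ ($Q = 6 \cdot \frac{1}{2} \cdot 2 \cdot 5 = 3 \cdot 2 \cdot 5 = 6 \cdot 5 = 30$)
$M Q + p{\left(5,2 \right)} = \left(-65\right) 30 + 2 \cdot 5 \left(2 + 5\right) = -1950 + 2 \cdot 5 \cdot 7 = -1950 + 70 = -1880$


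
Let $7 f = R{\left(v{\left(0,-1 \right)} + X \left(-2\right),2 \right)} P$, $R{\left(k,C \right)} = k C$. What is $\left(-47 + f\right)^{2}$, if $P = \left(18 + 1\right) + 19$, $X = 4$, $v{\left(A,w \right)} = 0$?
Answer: $\frac{877969}{49} \approx 17918.0$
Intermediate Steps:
$R{\left(k,C \right)} = C k$
$P = 38$ ($P = 19 + 19 = 38$)
$f = - \frac{608}{7}$ ($f = \frac{2 \left(0 + 4 \left(-2\right)\right) 38}{7} = \frac{2 \left(0 - 8\right) 38}{7} = \frac{2 \left(-8\right) 38}{7} = \frac{\left(-16\right) 38}{7} = \frac{1}{7} \left(-608\right) = - \frac{608}{7} \approx -86.857$)
$\left(-47 + f\right)^{2} = \left(-47 - \frac{608}{7}\right)^{2} = \left(- \frac{937}{7}\right)^{2} = \frac{877969}{49}$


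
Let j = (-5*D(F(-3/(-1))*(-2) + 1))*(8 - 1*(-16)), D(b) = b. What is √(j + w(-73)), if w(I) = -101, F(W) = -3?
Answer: I*√941 ≈ 30.676*I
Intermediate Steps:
j = -840 (j = (-5*(-3*(-2) + 1))*(8 - 1*(-16)) = (-5*(6 + 1))*(8 + 16) = -5*7*24 = -35*24 = -840)
√(j + w(-73)) = √(-840 - 101) = √(-941) = I*√941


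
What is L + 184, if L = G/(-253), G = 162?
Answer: 46390/253 ≈ 183.36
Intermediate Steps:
L = -162/253 (L = 162/(-253) = 162*(-1/253) = -162/253 ≈ -0.64032)
L + 184 = -162/253 + 184 = 46390/253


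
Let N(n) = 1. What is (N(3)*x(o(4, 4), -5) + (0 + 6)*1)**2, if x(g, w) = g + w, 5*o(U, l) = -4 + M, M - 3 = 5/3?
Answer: 289/225 ≈ 1.2844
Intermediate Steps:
M = 14/3 (M = 3 + 5/3 = 14/3 ≈ 4.6667)
o(U, l) = 2/15 (o(U, l) = (-4 + 14/3)/5 = (1/5)*(2/3) = 2/15)
(N(3)*x(o(4, 4), -5) + (0 + 6)*1)**2 = (1*(2/15 - 5) + (0 + 6)*1)**2 = (1*(-73/15) + 6*1)**2 = (-73/15 + 6)**2 = (17/15)**2 = 289/225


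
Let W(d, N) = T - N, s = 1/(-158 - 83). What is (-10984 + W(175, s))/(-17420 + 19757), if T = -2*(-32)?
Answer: -2631719/563217 ≈ -4.6727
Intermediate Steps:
T = 64
s = -1/241 (s = 1/(-241) = -1/241 ≈ -0.0041494)
W(d, N) = 64 - N
(-10984 + W(175, s))/(-17420 + 19757) = (-10984 + (64 - 1*(-1/241)))/(-17420 + 19757) = (-10984 + (64 + 1/241))/2337 = (-10984 + 15425/241)*(1/2337) = -2631719/241*1/2337 = -2631719/563217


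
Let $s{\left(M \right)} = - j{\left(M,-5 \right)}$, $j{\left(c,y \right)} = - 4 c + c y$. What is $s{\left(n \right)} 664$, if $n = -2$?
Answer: $-11952$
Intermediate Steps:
$s{\left(M \right)} = 9 M$ ($s{\left(M \right)} = - M \left(-4 - 5\right) = - M \left(-9\right) = - \left(-9\right) M = 9 M$)
$s{\left(n \right)} 664 = 9 \left(-2\right) 664 = \left(-18\right) 664 = -11952$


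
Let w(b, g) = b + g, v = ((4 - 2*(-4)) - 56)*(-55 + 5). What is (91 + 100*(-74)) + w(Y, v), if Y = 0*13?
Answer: -5109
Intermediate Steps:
Y = 0
v = 2200 (v = ((4 + 8) - 56)*(-50) = (12 - 56)*(-50) = -44*(-50) = 2200)
(91 + 100*(-74)) + w(Y, v) = (91 + 100*(-74)) + (0 + 2200) = (91 - 7400) + 2200 = -7309 + 2200 = -5109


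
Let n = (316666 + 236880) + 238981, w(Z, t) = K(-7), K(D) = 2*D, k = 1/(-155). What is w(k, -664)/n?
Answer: -14/792527 ≈ -1.7665e-5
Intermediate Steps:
k = -1/155 ≈ -0.0064516
w(Z, t) = -14 (w(Z, t) = 2*(-7) = -14)
n = 792527 (n = 553546 + 238981 = 792527)
w(k, -664)/n = -14/792527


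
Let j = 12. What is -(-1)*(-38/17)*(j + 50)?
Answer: -2356/17 ≈ -138.59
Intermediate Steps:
-(-1)*(-38/17)*(j + 50) = -(-1)*(-38/17)*(12 + 50) = -(-1)*-38*1/17*62 = -(-1)*(-38/17*62) = -(-1)*(-2356)/17 = -1*2356/17 = -2356/17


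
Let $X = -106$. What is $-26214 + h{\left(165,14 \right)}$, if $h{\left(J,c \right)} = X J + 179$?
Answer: $-43525$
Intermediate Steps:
$h{\left(J,c \right)} = 179 - 106 J$ ($h{\left(J,c \right)} = - 106 J + 179 = 179 - 106 J$)
$-26214 + h{\left(165,14 \right)} = -26214 + \left(179 - 17490\right) = -26214 - 17311 = -43525$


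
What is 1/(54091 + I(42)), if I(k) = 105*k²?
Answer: 1/239311 ≈ 4.1787e-6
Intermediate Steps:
1/(54091 + I(42)) = 1/(54091 + 105*42²) = 1/(54091 + 105*1764) = 1/(54091 + 185220) = 1/239311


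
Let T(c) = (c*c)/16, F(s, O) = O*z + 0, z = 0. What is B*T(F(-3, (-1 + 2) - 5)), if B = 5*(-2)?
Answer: 0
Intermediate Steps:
F(s, O) = 0 (F(s, O) = O*0 + 0 = 0 + 0 = 0)
T(c) = c**2/16 (T(c) = c**2*(1/16) = c**2/16)
B = -10
B*T(F(-3, (-1 + 2) - 5)) = -5*0**2/8 = -5*0/8 = -10*0 = 0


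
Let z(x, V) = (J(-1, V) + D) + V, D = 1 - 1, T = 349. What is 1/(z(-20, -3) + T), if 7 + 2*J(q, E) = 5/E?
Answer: 3/1025 ≈ 0.0029268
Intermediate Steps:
J(q, E) = -7/2 + 5/(2*E) (J(q, E) = -7/2 + (5/E)/2 = -7/2 + 5/(2*E))
D = 0
z(x, V) = V + (5 - 7*V)/(2*V) (z(x, V) = ((5 - 7*V)/(2*V) + 0) + V = (5 - 7*V)/(2*V) + V = V + (5 - 7*V)/(2*V))
1/(z(-20, -3) + T) = 1/((-7/2 - 3 + (5/2)/(-3)) + 349) = 1/((-7/2 - 3 + (5/2)*(-⅓)) + 349) = 1/((-7/2 - 3 - ⅚) + 349) = 1/(-22/3 + 349) = 1/(1025/3) = 3/1025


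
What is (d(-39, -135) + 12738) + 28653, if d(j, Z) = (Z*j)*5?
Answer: 67716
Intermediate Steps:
d(j, Z) = 5*Z*j
(d(-39, -135) + 12738) + 28653 = (5*(-135)*(-39) + 12738) + 28653 = (26325 + 12738) + 28653 = 39063 + 28653 = 67716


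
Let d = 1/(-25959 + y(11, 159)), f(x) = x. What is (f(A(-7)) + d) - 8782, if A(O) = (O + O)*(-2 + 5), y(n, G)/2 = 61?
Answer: -227985689/25837 ≈ -8824.0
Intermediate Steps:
y(n, G) = 122 (y(n, G) = 2*61 = 122)
A(O) = 6*O (A(O) = (2*O)*3 = 6*O)
d = -1/25837 (d = 1/(-25959 + 122) = 1/(-25837) = -1/25837 ≈ -3.8704e-5)
(f(A(-7)) + d) - 8782 = (6*(-7) - 1/25837) - 8782 = (-42 - 1/25837) - 8782 = -1085155/25837 - 8782 = -227985689/25837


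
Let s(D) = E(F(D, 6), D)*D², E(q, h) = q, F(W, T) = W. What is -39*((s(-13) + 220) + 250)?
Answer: 67353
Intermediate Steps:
s(D) = D³ (s(D) = D*D² = D³)
-39*((s(-13) + 220) + 250) = -39*(((-13)³ + 220) + 250) = -39*((-2197 + 220) + 250) = -39*(-1977 + 250) = -39*(-1727) = 67353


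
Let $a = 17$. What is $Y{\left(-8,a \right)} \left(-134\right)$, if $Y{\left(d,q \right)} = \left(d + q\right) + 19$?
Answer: $-3752$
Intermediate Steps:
$Y{\left(d,q \right)} = 19 + d + q$
$Y{\left(-8,a \right)} \left(-134\right) = \left(19 - 8 + 17\right) \left(-134\right) = 28 \left(-134\right) = -3752$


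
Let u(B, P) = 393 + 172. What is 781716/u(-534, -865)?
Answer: 781716/565 ≈ 1383.6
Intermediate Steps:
u(B, P) = 565
781716/u(-534, -865) = 781716/565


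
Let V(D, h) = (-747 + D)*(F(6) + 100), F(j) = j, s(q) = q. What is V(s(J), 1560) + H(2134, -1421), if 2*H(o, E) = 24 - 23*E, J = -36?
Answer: -133289/2 ≈ -66645.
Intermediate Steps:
V(D, h) = -79182 + 106*D (V(D, h) = (-747 + D)*(6 + 100) = (-747 + D)*106 = -79182 + 106*D)
H(o, E) = 12 - 23*E/2 (H(o, E) = (24 - 23*E)/2 = 12 - 23*E/2)
V(s(J), 1560) + H(2134, -1421) = (-79182 + 106*(-36)) + (12 - 23/2*(-1421)) = (-79182 - 3816) + (12 + 32683/2) = -82998 + 32707/2 = -133289/2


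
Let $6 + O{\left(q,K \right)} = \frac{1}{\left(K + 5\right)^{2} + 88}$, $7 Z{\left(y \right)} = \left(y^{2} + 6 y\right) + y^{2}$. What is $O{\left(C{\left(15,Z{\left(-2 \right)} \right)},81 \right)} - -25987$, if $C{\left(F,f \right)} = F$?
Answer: $\frac{194441805}{7484} \approx 25981.0$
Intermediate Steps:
$Z{\left(y \right)} = \frac{2 y^{2}}{7} + \frac{6 y}{7}$ ($Z{\left(y \right)} = \frac{\left(y^{2} + 6 y\right) + y^{2}}{7} = \frac{2 y^{2} + 6 y}{7} = \frac{2 y^{2}}{7} + \frac{6 y}{7}$)
$O{\left(q,K \right)} = -6 + \frac{1}{88 + \left(5 + K\right)^{2}}$ ($O{\left(q,K \right)} = -6 + \frac{1}{\left(K + 5\right)^{2} + 88} = -6 + \frac{1}{\left(5 + K\right)^{2} + 88} = -6 + \frac{1}{88 + \left(5 + K\right)^{2}}$)
$O{\left(C{\left(15,Z{\left(-2 \right)} \right)},81 \right)} - -25987 = \frac{-527 - 6 \left(5 + 81\right)^{2}}{88 + \left(5 + 81\right)^{2}} - -25987 = \frac{-527 - 6 \cdot 86^{2}}{88 + 86^{2}} + 25987 = \frac{-527 - 44376}{88 + 7396} + 25987 = \frac{-527 - 44376}{7484} + 25987 = \frac{1}{7484} \left(-44903\right) + 25987 = - \frac{44903}{7484} + 25987 = \frac{194441805}{7484}$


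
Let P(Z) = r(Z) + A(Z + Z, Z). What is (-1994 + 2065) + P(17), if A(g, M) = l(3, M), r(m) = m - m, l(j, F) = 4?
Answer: 75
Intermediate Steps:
r(m) = 0
A(g, M) = 4
P(Z) = 4 (P(Z) = 0 + 4 = 4)
(-1994 + 2065) + P(17) = (-1994 + 2065) + 4 = 71 + 4 = 75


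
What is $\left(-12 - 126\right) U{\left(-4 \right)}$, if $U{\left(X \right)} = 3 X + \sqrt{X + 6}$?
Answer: $1656 - 138 \sqrt{2} \approx 1460.8$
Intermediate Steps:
$U{\left(X \right)} = \sqrt{6 + X} + 3 X$ ($U{\left(X \right)} = 3 X + \sqrt{6 + X} = \sqrt{6 + X} + 3 X$)
$\left(-12 - 126\right) U{\left(-4 \right)} = \left(-12 - 126\right) \left(\sqrt{6 - 4} + 3 \left(-4\right)\right) = - 138 \left(\sqrt{2} - 12\right) = - 138 \left(-12 + \sqrt{2}\right) = 1656 - 138 \sqrt{2}$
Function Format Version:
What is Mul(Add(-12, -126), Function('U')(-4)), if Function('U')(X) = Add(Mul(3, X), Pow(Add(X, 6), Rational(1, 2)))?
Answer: Add(1656, Mul(-138, Pow(2, Rational(1, 2)))) ≈ 1460.8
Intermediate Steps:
Function('U')(X) = Add(Pow(Add(6, X), Rational(1, 2)), Mul(3, X)) (Function('U')(X) = Add(Mul(3, X), Pow(Add(6, X), Rational(1, 2))) = Add(Pow(Add(6, X), Rational(1, 2)), Mul(3, X)))
Mul(Add(-12, -126), Function('U')(-4)) = Mul(Add(-12, -126), Add(Pow(Add(6, -4), Rational(1, 2)), Mul(3, -4))) = Mul(-138, Add(Pow(2, Rational(1, 2)), -12)) = Mul(-138, Add(-12, Pow(2, Rational(1, 2)))) = Add(1656, Mul(-138, Pow(2, Rational(1, 2))))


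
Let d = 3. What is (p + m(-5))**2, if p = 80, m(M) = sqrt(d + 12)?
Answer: (80 + sqrt(15))**2 ≈ 7034.7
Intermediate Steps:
m(M) = sqrt(15) (m(M) = sqrt(3 + 12) = sqrt(15))
(p + m(-5))**2 = (80 + sqrt(15))**2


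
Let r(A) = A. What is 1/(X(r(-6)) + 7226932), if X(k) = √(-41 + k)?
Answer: 7226932/52228546132671 - I*√47/52228546132671 ≈ 1.3837e-7 - 1.3126e-13*I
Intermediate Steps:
1/(X(r(-6)) + 7226932) = 1/(√(-41 - 6) + 7226932) = 1/(√(-47) + 7226932) = 1/(I*√47 + 7226932) = 1/(7226932 + I*√47)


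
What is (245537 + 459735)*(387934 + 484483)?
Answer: 615291282424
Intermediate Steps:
(245537 + 459735)*(387934 + 484483) = 705272*872417 = 615291282424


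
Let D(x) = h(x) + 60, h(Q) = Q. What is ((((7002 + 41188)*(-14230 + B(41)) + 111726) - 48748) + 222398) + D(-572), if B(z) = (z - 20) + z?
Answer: -682471056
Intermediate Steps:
B(z) = -20 + 2*z (B(z) = (-20 + z) + z = -20 + 2*z)
D(x) = 60 + x (D(x) = x + 60 = 60 + x)
((((7002 + 41188)*(-14230 + B(41)) + 111726) - 48748) + 222398) + D(-572) = ((((7002 + 41188)*(-14230 + (-20 + 2*41)) + 111726) - 48748) + 222398) + (60 - 572) = (((48190*(-14230 + (-20 + 82)) + 111726) - 48748) + 222398) - 512 = (((48190*(-14230 + 62) + 111726) - 48748) + 222398) - 512 = (((48190*(-14168) + 111726) - 48748) + 222398) - 512 = (((-682755920 + 111726) - 48748) + 222398) - 512 = ((-682644194 - 48748) + 222398) - 512 = (-682692942 + 222398) - 512 = -682470544 - 512 = -682471056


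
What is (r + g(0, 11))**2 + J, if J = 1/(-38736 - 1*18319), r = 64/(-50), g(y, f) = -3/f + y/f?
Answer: 2080541094/862956875 ≈ 2.4109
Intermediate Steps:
r = -32/25 (r = 64*(-1/50) = -32/25 ≈ -1.2800)
J = -1/57055 (J = 1/(-38736 - 18319) = 1/(-57055) = -1/57055 ≈ -1.7527e-5)
(r + g(0, 11))**2 + J = (-32/25 + (-3 + 0)/11)**2 - 1/57055 = (-32/25 + (1/11)*(-3))**2 - 1/57055 = (-32/25 - 3/11)**2 - 1/57055 = (-427/275)**2 - 1/57055 = 182329/75625 - 1/57055 = 2080541094/862956875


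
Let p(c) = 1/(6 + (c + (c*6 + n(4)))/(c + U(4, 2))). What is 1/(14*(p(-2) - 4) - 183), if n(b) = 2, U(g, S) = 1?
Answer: -9/2144 ≈ -0.0041978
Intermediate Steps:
p(c) = 1/(6 + (2 + 7*c)/(1 + c)) (p(c) = 1/(6 + (c + (c*6 + 2))/(c + 1)) = 1/(6 + (c + (6*c + 2))/(1 + c)) = 1/(6 + (c + (2 + 6*c))/(1 + c)) = 1/(6 + (2 + 7*c)/(1 + c)))
1/(14*(p(-2) - 4) - 183) = 1/(14*((1 - 2)/(8 + 13*(-2)) - 4) - 183) = 1/(14*(-1/(8 - 26) - 4) - 183) = 1/(14*(-1/(-18) - 4) - 183) = 1/(14*(-1/18*(-1) - 4) - 183) = 1/(14*(1/18 - 4) - 183) = 1/(14*(-71/18) - 183) = 1/(-497/9 - 183) = 1/(-2144/9) = -9/2144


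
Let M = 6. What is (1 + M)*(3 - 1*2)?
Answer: 7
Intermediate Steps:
(1 + M)*(3 - 1*2) = (1 + 6)*(3 - 1*2) = 7*(3 - 2) = 7*1 = 7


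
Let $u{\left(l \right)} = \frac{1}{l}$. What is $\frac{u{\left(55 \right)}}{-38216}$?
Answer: $- \frac{1}{2101880} \approx -4.7576 \cdot 10^{-7}$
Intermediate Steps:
$\frac{u{\left(55 \right)}}{-38216} = \frac{1}{55 \left(-38216\right)} = \frac{1}{55} \left(- \frac{1}{38216}\right) = - \frac{1}{2101880}$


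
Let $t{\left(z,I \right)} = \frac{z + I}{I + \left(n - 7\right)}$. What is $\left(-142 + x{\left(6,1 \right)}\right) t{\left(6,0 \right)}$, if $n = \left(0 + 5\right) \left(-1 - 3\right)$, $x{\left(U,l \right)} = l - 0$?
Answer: $\frac{94}{3} \approx 31.333$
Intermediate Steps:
$x{\left(U,l \right)} = l$ ($x{\left(U,l \right)} = l + 0 = l$)
$n = -20$ ($n = 5 \left(-4\right) = -20$)
$t{\left(z,I \right)} = \frac{I + z}{-27 + I}$ ($t{\left(z,I \right)} = \frac{z + I}{I - 27} = \frac{I + z}{I - 27} = \frac{I + z}{-27 + I}$)
$\left(-142 + x{\left(6,1 \right)}\right) t{\left(6,0 \right)} = \left(-142 + 1\right) \frac{0 + 6}{-27 + 0} = - 141 \frac{1}{-27} \cdot 6 = - 141 \left(\left(- \frac{1}{27}\right) 6\right) = \left(-141\right) \left(- \frac{2}{9}\right) = \frac{94}{3}$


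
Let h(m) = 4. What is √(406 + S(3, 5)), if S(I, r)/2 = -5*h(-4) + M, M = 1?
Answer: 4*√23 ≈ 19.183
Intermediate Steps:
S(I, r) = -38 (S(I, r) = 2*(-5*4 + 1) = 2*(-20 + 1) = 2*(-19) = -38)
√(406 + S(3, 5)) = √(406 - 38) = √368 = 4*√23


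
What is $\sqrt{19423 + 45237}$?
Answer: $2 \sqrt{16165} \approx 254.28$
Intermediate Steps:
$\sqrt{19423 + 45237} = \sqrt{64660} = 2 \sqrt{16165}$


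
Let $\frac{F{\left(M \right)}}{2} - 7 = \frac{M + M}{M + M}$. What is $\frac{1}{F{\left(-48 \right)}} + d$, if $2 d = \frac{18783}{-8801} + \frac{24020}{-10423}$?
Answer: $- \frac{3165669009}{1467725168} \approx -2.1569$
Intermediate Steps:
$F{\left(M \right)} = 16$ ($F{\left(M \right)} = 14 + 2 \frac{M + M}{M + M} = 14 + 2 \frac{2 M}{2 M} = 14 + 2 \cdot 2 M \frac{1}{2 M} = 14 + 2 \cdot 1 = 14 + 2 = 16$)
$d = - \frac{407175229}{183465646}$ ($d = \frac{\frac{18783}{-8801} + \frac{24020}{-10423}}{2} = \frac{18783 \left(- \frac{1}{8801}\right) + 24020 \left(- \frac{1}{10423}\right)}{2} = \frac{- \frac{18783}{8801} - \frac{24020}{10423}}{2} = \frac{1}{2} \left(- \frac{407175229}{91732823}\right) = - \frac{407175229}{183465646} \approx -2.2194$)
$\frac{1}{F{\left(-48 \right)}} + d = \frac{1}{16} - \frac{407175229}{183465646} = - \frac{3165669009}{1467725168}$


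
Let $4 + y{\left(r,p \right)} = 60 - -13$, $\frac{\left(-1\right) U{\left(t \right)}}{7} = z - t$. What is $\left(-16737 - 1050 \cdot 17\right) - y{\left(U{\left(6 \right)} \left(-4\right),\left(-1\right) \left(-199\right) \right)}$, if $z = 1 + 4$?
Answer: $-34656$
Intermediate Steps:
$z = 5$
$U{\left(t \right)} = -35 + 7 t$ ($U{\left(t \right)} = - 7 \left(5 - t\right) = -35 + 7 t$)
$y{\left(r,p \right)} = 69$ ($y{\left(r,p \right)} = -4 + \left(60 - -13\right) = -4 + \left(60 + 13\right) = -4 + 73 = 69$)
$\left(-16737 - 1050 \cdot 17\right) - y{\left(U{\left(6 \right)} \left(-4\right),\left(-1\right) \left(-199\right) \right)} = \left(-16737 - 1050 \cdot 17\right) - 69 = \left(-16737 - 17850\right) - 69 = -34587 - 69 = -34656$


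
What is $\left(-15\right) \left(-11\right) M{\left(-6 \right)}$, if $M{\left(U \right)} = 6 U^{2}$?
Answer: $35640$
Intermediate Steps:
$\left(-15\right) \left(-11\right) M{\left(-6 \right)} = \left(-15\right) \left(-11\right) 6 \left(-6\right)^{2} = 165 \cdot 6 \cdot 36 = 165 \cdot 216 = 35640$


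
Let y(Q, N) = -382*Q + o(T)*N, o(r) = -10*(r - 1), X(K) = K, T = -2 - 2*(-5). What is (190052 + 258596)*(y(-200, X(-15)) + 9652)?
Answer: 39078138096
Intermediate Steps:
T = 8 (T = -2 + 10 = 8)
o(r) = 10 - 10*r (o(r) = -10*(-1 + r) = 10 - 10*r)
y(Q, N) = -382*Q - 70*N (y(Q, N) = -382*Q + (10 - 10*8)*N = -382*Q + (10 - 80)*N = -382*Q - 70*N)
(190052 + 258596)*(y(-200, X(-15)) + 9652) = (190052 + 258596)*((-382*(-200) - 70*(-15)) + 9652) = 448648*((76400 + 1050) + 9652) = 448648*(77450 + 9652) = 448648*87102 = 39078138096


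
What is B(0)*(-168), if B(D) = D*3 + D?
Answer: 0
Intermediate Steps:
B(D) = 4*D (B(D) = 3*D + D = 4*D)
B(0)*(-168) = (4*0)*(-168) = 0*(-168) = 0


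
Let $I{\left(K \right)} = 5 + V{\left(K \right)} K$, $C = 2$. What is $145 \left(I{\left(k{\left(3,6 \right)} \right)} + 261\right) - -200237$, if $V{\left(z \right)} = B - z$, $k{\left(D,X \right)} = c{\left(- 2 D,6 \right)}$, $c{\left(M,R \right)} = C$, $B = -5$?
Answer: $236777$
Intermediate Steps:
$c{\left(M,R \right)} = 2$
$k{\left(D,X \right)} = 2$
$V{\left(z \right)} = -5 - z$
$I{\left(K \right)} = 5 + K \left(-5 - K\right)$ ($I{\left(K \right)} = 5 + \left(-5 - K\right) K = 5 + K \left(-5 - K\right)$)
$145 \left(I{\left(k{\left(3,6 \right)} \right)} + 261\right) - -200237 = 145 \left(\left(5 - 2 \left(5 + 2\right)\right) + 261\right) - -200237 = 145 \left(\left(5 - 2 \cdot 7\right) + 261\right) + 200237 = 145 \left(\left(5 - 14\right) + 261\right) + 200237 = 145 \left(-9 + 261\right) + 200237 = 145 \cdot 252 + 200237 = 36540 + 200237 = 236777$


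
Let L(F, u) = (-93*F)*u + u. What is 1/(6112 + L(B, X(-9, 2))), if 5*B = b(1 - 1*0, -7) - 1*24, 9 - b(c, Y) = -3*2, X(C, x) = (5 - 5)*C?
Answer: 1/6112 ≈ 0.00016361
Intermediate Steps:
X(C, x) = 0 (X(C, x) = 0*C = 0)
b(c, Y) = 15 (b(c, Y) = 9 - (-3)*2 = 9 - 1*(-6) = 9 + 6 = 15)
B = -9/5 (B = (15 - 1*24)/5 = (15 - 24)/5 = (1/5)*(-9) = -9/5 ≈ -1.8000)
L(F, u) = u - 93*F*u (L(F, u) = -93*F*u + u = u - 93*F*u)
1/(6112 + L(B, X(-9, 2))) = 1/(6112 + 0*(1 - 93*(-9/5))) = 1/(6112 + 0*(1 + 837/5)) = 1/(6112 + 0*(842/5)) = 1/(6112 + 0) = 1/6112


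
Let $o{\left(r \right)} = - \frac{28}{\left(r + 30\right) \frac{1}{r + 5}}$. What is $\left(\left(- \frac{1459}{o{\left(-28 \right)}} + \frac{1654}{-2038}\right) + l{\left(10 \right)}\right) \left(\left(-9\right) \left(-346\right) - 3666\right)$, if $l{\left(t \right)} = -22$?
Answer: $\frac{107659332}{7133} \approx 15093.0$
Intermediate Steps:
$o{\left(r \right)} = - \frac{28 \left(5 + r\right)}{30 + r}$ ($o{\left(r \right)} = - \frac{28}{\left(30 + r\right) \frac{1}{5 + r}} = - \frac{28}{\frac{1}{5 + r} \left(30 + r\right)} = - 28 \frac{5 + r}{30 + r} = - \frac{28 \left(5 + r\right)}{30 + r}$)
$\left(\left(- \frac{1459}{o{\left(-28 \right)}} + \frac{1654}{-2038}\right) + l{\left(10 \right)}\right) \left(\left(-9\right) \left(-346\right) - 3666\right) = \left(\left(- \frac{1459}{28 \frac{1}{30 - 28} \left(-5 - -28\right)} + \frac{1654}{-2038}\right) - 22\right) \left(\left(-9\right) \left(-346\right) - 3666\right) = \left(\left(- \frac{1459}{28 \cdot \frac{1}{2} \left(-5 + 28\right)} + 1654 \left(- \frac{1}{2038}\right)\right) - 22\right) \left(3114 - 3666\right) = \left(\left(- \frac{1459}{28 \cdot \frac{1}{2} \cdot 23} - \frac{827}{1019}\right) - 22\right) \left(-552\right) = \left(\left(- \frac{1459}{322} - \frac{827}{1019}\right) - 22\right) \left(-552\right) = \left(- \frac{1753015}{328118} - 22\right) \left(-552\right) = \left(- \frac{8971611}{328118}\right) \left(-552\right) = \frac{107659332}{7133}$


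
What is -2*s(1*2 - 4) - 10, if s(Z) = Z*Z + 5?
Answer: -28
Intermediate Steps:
s(Z) = 5 + Z² (s(Z) = Z² + 5 = 5 + Z²)
-2*s(1*2 - 4) - 10 = -2*(5 + (1*2 - 4)²) - 10 = -2*(5 + (2 - 4)²) - 10 = -2*(5 + (-2)²) - 10 = -2*(5 + 4) - 10 = -2*9 - 10 = -18 - 10 = -28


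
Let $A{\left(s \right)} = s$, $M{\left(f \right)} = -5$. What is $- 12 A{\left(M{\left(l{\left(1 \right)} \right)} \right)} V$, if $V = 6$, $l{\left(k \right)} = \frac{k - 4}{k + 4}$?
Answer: $360$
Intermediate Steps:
$l{\left(k \right)} = \frac{-4 + k}{4 + k}$
$- 12 A{\left(M{\left(l{\left(1 \right)} \right)} \right)} V = \left(-12\right) \left(-5\right) 6 = 60 \cdot 6 = 360$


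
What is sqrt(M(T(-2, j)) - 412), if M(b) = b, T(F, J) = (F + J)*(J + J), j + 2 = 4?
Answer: 2*I*sqrt(103) ≈ 20.298*I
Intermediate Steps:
j = 2 (j = -2 + 4 = 2)
T(F, J) = 2*J*(F + J) (T(F, J) = (F + J)*(2*J) = 2*J*(F + J))
sqrt(M(T(-2, j)) - 412) = sqrt(2*2*(-2 + 2) - 412) = sqrt(2*2*0 - 412) = sqrt(0 - 412) = sqrt(-412) = 2*I*sqrt(103)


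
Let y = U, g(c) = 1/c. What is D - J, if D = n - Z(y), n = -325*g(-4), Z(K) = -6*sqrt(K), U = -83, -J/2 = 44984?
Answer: 360197/4 + 6*I*sqrt(83) ≈ 90049.0 + 54.663*I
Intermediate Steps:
J = -89968 (J = -2*44984 = -89968)
y = -83
n = 325/4 (n = -325/(-4) = -325*(-1/4) = 325/4 ≈ 81.250)
D = 325/4 + 6*I*sqrt(83) (D = 325/4 - (-6)*sqrt(-83) = 325/4 - (-6)*I*sqrt(83) = 325/4 + 6*I*sqrt(83) ≈ 81.25 + 54.663*I)
D - J = (325/4 + 6*I*sqrt(83)) - 1*(-89968) = (325/4 + 6*I*sqrt(83)) + 89968 = 360197/4 + 6*I*sqrt(83)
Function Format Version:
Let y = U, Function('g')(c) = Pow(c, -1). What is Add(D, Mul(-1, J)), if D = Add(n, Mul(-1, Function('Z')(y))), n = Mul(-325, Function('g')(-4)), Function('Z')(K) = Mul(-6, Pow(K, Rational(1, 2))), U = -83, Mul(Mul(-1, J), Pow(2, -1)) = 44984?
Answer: Add(Rational(360197, 4), Mul(6, I, Pow(83, Rational(1, 2)))) ≈ Add(90049., Mul(54.663, I))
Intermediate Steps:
J = -89968 (J = Mul(-2, 44984) = -89968)
y = -83
n = Rational(325, 4) (n = Mul(-325, Pow(-4, -1)) = Mul(-325, Rational(-1, 4)) = Rational(325, 4) ≈ 81.250)
D = Add(Rational(325, 4), Mul(6, I, Pow(83, Rational(1, 2)))) (D = Add(Rational(325, 4), Mul(-1, Mul(-6, Pow(-83, Rational(1, 2))))) = Add(Rational(325, 4), Mul(-1, Mul(-6, Mul(I, Pow(83, Rational(1, 2)))))) = Add(Rational(325, 4), Mul(-1, Mul(-6, I, Pow(83, Rational(1, 2))))) = Add(Rational(325, 4), Mul(6, I, Pow(83, Rational(1, 2)))) ≈ Add(81.250, Mul(54.663, I)))
Add(D, Mul(-1, J)) = Add(Add(Rational(325, 4), Mul(6, I, Pow(83, Rational(1, 2)))), Mul(-1, -89968)) = Add(Add(Rational(325, 4), Mul(6, I, Pow(83, Rational(1, 2)))), 89968) = Add(Rational(360197, 4), Mul(6, I, Pow(83, Rational(1, 2))))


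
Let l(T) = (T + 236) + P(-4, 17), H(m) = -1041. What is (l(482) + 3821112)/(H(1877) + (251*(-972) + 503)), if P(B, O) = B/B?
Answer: -3821831/244510 ≈ -15.631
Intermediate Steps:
P(B, O) = 1
l(T) = 237 + T (l(T) = (T + 236) + 1 = (236 + T) + 1 = 237 + T)
(l(482) + 3821112)/(H(1877) + (251*(-972) + 503)) = ((237 + 482) + 3821112)/(-1041 + (251*(-972) + 503)) = (719 + 3821112)/(-1041 + (-243972 + 503)) = 3821831/(-1041 - 243469) = 3821831/(-244510) = 3821831*(-1/244510) = -3821831/244510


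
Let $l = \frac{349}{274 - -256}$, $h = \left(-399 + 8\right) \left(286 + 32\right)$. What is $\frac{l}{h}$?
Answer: $- \frac{349}{65899140} \approx -5.296 \cdot 10^{-6}$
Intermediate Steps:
$h = -124338$ ($h = \left(-391\right) 318 = -124338$)
$l = \frac{349}{530}$ ($l = \frac{349}{274 + 256} = \frac{349}{530} \approx 0.65849$)
$\frac{l}{h} = \frac{349}{530 \left(-124338\right)} = \frac{349}{530} \left(- \frac{1}{124338}\right) = - \frac{349}{65899140}$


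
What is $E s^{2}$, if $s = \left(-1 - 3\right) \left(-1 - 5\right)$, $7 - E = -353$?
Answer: $207360$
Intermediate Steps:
$E = 360$ ($E = 7 - -353 = 7 + 353 = 360$)
$s = 24$ ($s = \left(-4\right) \left(-6\right) = 24$)
$E s^{2} = 360 \cdot 24^{2} = 360 \cdot 576 = 207360$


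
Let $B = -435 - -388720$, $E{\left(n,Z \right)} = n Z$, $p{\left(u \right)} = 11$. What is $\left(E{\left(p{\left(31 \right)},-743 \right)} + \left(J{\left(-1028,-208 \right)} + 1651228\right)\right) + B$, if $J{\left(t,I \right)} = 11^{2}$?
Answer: $2031461$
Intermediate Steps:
$E{\left(n,Z \right)} = Z n$
$J{\left(t,I \right)} = 121$
$B = 388285$ ($B = -435 + 388720 = 388285$)
$\left(E{\left(p{\left(31 \right)},-743 \right)} + \left(J{\left(-1028,-208 \right)} + 1651228\right)\right) + B = \left(\left(-743\right) 11 + \left(121 + 1651228\right)\right) + 388285 = \left(-8173 + 1651349\right) + 388285 = 1643176 + 388285 = 2031461$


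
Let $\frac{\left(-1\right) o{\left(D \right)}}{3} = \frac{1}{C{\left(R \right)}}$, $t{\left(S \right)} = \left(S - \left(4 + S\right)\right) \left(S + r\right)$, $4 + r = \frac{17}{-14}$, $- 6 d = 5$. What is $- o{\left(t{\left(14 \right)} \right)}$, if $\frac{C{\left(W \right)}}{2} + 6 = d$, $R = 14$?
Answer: $- \frac{9}{41} \approx -0.21951$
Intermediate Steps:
$d = - \frac{5}{6}$ ($d = \left(- \frac{1}{6}\right) 5 = - \frac{5}{6} \approx -0.83333$)
$r = - \frac{73}{14}$ ($r = -4 + \frac{17}{-14} = -4 + 17 \left(- \frac{1}{14}\right) = -4 - \frac{17}{14} = - \frac{73}{14} \approx -5.2143$)
$C{\left(W \right)} = - \frac{41}{3}$ ($C{\left(W \right)} = -12 + 2 \left(- \frac{5}{6}\right) = -12 - \frac{5}{3} = - \frac{41}{3}$)
$t{\left(S \right)} = \frac{146}{7} - 4 S$ ($t{\left(S \right)} = \left(S - \left(4 + S\right)\right) \left(S - \frac{73}{14}\right) = - 4 \left(- \frac{73}{14} + S\right) = \frac{146}{7} - 4 S$)
$o{\left(D \right)} = \frac{9}{41}$ ($o{\left(D \right)} = - \frac{3}{- \frac{41}{3}} = \left(-3\right) \left(- \frac{3}{41}\right) = \frac{9}{41}$)
$- o{\left(t{\left(14 \right)} \right)} = \left(-1\right) \frac{9}{41} = - \frac{9}{41}$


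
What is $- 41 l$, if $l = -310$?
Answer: $12710$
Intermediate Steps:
$- 41 l = \left(-41\right) \left(-310\right) = 12710$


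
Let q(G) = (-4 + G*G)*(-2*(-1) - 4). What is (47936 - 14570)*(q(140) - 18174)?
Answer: -1914073956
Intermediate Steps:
q(G) = 8 - 2*G² (q(G) = (-4 + G²)*(2 - 4) = (-4 + G²)*(-2) = 8 - 2*G²)
(47936 - 14570)*(q(140) - 18174) = (47936 - 14570)*((8 - 2*140²) - 18174) = 33366*((8 - 2*19600) - 18174) = 33366*((8 - 39200) - 18174) = 33366*(-39192 - 18174) = 33366*(-57366) = -1914073956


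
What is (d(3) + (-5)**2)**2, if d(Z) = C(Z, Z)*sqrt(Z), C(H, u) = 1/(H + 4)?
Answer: (175 + sqrt(3))**2/49 ≈ 637.43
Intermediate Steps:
C(H, u) = 1/(4 + H)
d(Z) = sqrt(Z)/(4 + Z)
(d(3) + (-5)**2)**2 = (sqrt(3)/(4 + 3) + (-5)**2)**2 = (sqrt(3)/7 + 25)**2 = (25 + sqrt(3)/7)**2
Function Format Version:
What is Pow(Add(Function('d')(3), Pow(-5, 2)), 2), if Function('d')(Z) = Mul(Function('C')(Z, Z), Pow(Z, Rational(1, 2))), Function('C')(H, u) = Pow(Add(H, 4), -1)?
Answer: Mul(Rational(1, 49), Pow(Add(175, Pow(3, Rational(1, 2))), 2)) ≈ 637.43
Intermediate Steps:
Function('C')(H, u) = Pow(Add(4, H), -1)
Function('d')(Z) = Mul(Pow(Z, Rational(1, 2)), Pow(Add(4, Z), -1)) (Function('d')(Z) = Mul(Pow(Add(4, Z), -1), Pow(Z, Rational(1, 2))) = Mul(Pow(Z, Rational(1, 2)), Pow(Add(4, Z), -1)))
Pow(Add(Function('d')(3), Pow(-5, 2)), 2) = Pow(Add(Mul(Pow(3, Rational(1, 2)), Pow(Add(4, 3), -1)), Pow(-5, 2)), 2) = Pow(Add(Mul(Pow(3, Rational(1, 2)), Pow(7, -1)), 25), 2) = Pow(Add(Mul(Pow(3, Rational(1, 2)), Rational(1, 7)), 25), 2) = Pow(Add(Mul(Rational(1, 7), Pow(3, Rational(1, 2))), 25), 2) = Pow(Add(25, Mul(Rational(1, 7), Pow(3, Rational(1, 2)))), 2)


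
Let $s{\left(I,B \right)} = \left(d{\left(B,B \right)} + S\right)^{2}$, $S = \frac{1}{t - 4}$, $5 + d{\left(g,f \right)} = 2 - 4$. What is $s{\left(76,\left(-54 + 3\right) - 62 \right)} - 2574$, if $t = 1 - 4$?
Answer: $- \frac{123626}{49} \approx -2523.0$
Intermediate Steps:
$t = -3$ ($t = 1 - 4 = -3$)
$d{\left(g,f \right)} = -7$ ($d{\left(g,f \right)} = -5 + \left(2 - 4\right) = -5 - 2 = -7$)
$S = - \frac{1}{7}$ ($S = \frac{1}{-3 - 4} = \frac{1}{-7} = - \frac{1}{7} \approx -0.14286$)
$s{\left(I,B \right)} = \frac{2500}{49}$ ($s{\left(I,B \right)} = \left(-7 - \frac{1}{7}\right)^{2} = \left(- \frac{50}{7}\right)^{2} = \frac{2500}{49}$)
$s{\left(76,\left(-54 + 3\right) - 62 \right)} - 2574 = \frac{2500}{49} - 2574 = - \frac{123626}{49}$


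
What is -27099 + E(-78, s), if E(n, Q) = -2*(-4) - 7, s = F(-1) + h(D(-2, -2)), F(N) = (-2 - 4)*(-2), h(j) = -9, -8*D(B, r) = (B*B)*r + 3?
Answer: -27098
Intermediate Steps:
D(B, r) = -3/8 - r*B²/8 (D(B, r) = -((B*B)*r + 3)/8 = -(B²*r + 3)/8 = -(r*B² + 3)/8 = -(3 + r*B²)/8 = -3/8 - r*B²/8)
F(N) = 12 (F(N) = -6*(-2) = 12)
s = 3 (s = 12 - 9 = 3)
E(n, Q) = 1 (E(n, Q) = 8 - 7 = 1)
-27099 + E(-78, s) = -27099 + 1 = -27098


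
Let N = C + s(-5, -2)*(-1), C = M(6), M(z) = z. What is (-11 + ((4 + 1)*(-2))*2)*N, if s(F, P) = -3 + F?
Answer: -434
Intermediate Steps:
C = 6
N = 14 (N = 6 + (-3 - 5)*(-1) = 6 - 8*(-1) = 6 + 8 = 14)
(-11 + ((4 + 1)*(-2))*2)*N = (-11 + ((4 + 1)*(-2))*2)*14 = (-11 + (5*(-2))*2)*14 = (-11 - 10*2)*14 = (-11 - 20)*14 = -31*14 = -434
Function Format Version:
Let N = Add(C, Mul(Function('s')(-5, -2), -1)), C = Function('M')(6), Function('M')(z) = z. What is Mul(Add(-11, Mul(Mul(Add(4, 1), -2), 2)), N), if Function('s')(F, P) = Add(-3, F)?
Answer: -434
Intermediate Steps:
C = 6
N = 14 (N = Add(6, Mul(Add(-3, -5), -1)) = Add(6, Mul(-8, -1)) = Add(6, 8) = 14)
Mul(Add(-11, Mul(Mul(Add(4, 1), -2), 2)), N) = Mul(Add(-11, Mul(Mul(Add(4, 1), -2), 2)), 14) = Mul(Add(-11, Mul(Mul(5, -2), 2)), 14) = Mul(Add(-11, Mul(-10, 2)), 14) = Mul(Add(-11, -20), 14) = Mul(-31, 14) = -434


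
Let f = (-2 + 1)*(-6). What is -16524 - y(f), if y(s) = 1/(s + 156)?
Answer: -2676889/162 ≈ -16524.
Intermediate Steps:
f = 6 (f = -1*(-6) = 6)
y(s) = 1/(156 + s)
-16524 - y(f) = -16524 - 1/(156 + 6) = -16524 - 1/162 = -2676889/162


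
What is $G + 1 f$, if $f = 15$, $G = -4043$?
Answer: $-4028$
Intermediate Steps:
$G + 1 f = -4043 + 1 \cdot 15 = -4043 + 15 = -4028$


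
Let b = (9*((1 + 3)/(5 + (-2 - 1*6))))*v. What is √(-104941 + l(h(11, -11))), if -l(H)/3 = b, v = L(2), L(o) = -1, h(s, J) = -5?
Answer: I*√104977 ≈ 324.0*I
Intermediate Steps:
v = -1
b = 12 (b = (9*((1 + 3)/(5 + (-2 - 1*6))))*(-1) = (9*(4/(5 + (-2 - 6))))*(-1) = (9*(4/(5 - 8)))*(-1) = (9*(4/(-3)))*(-1) = (9*(4*(-⅓)))*(-1) = (9*(-4/3))*(-1) = -12*(-1) = 12)
l(H) = -36 (l(H) = -3*12 = -36)
√(-104941 + l(h(11, -11))) = √(-104941 - 36) = √(-104977) = I*√104977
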